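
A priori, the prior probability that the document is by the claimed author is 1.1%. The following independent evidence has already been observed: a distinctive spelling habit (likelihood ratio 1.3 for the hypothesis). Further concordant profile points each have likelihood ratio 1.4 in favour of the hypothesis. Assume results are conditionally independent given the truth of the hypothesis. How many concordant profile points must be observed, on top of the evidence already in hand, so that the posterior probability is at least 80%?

17

Prior odds = 0.011/0.989 = 11/989.
Bayes factor of the evidence already in hand = 1.3.
Odds after that evidence = (11/989) × 1.3 = 143/9890.
Target odds = 0.8/0.2 = 4.
Need 1.4ⁿ ≥ 4 ÷ (143/9890) = 39560/143.
1.4¹⁶ ≈217.795 falls short of 39560/143 but 1.4¹⁷ ≈304.913 reaches it, so n = 17.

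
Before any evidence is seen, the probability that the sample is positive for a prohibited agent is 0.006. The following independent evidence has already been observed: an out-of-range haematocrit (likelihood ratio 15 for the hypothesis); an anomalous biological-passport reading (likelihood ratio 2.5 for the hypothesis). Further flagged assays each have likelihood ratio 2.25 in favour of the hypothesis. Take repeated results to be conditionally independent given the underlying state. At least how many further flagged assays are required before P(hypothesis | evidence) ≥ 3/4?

4

Prior odds = 0.006/0.994 = 3/497.
Combined Bayes factor of the evidence already in hand = 15 × 2.5 = 37.5.
Odds after that evidence = (3/497) × 37.5 = 225/994.
Target odds = 0.75/0.25 = 3.
Need 2.25ⁿ ≥ 3 ÷ (225/994) = 994/75.
2.25³ = 11.390625 falls short of 994/75 but 2.25⁴ = 25.62890625 reaches it, so n = 4.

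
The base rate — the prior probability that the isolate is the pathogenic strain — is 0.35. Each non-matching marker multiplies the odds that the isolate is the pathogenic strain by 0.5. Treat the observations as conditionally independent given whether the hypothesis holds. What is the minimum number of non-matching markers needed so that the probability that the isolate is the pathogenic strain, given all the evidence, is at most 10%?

3

Prior odds: 0.35 ÷ 0.65 = 7/13.
Likelihood ratio per non-matching marker = 0.5.
Target posterior odds = 0.1/0.9 = 1/9.
Require 0.5ⁿ ≤ 1/9 ÷ (7/13) = 13/63.
0.5² = 0.25 is still above 13/63 but 0.5³ = 0.125 is at or below it, so n = 3.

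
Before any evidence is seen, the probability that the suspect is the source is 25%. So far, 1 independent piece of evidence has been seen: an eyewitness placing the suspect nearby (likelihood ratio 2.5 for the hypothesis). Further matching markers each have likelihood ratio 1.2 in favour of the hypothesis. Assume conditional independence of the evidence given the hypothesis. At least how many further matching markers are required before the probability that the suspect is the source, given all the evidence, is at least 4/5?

Prior odds = 0.25/0.75 = 1/3.
Bayes factor of the evidence already in hand = 2.5.
Odds after that evidence = (1/3) × 2.5 = 5/6.
Target odds = 0.8/0.2 = 4.
Need 1.2ⁿ ≥ 4 ÷ (5/6) = 4.8.
1.2⁸ = 1679616/390625 falls short of 4.8 but 1.2⁹ = 10077696/1953125 reaches it, so n = 9.

9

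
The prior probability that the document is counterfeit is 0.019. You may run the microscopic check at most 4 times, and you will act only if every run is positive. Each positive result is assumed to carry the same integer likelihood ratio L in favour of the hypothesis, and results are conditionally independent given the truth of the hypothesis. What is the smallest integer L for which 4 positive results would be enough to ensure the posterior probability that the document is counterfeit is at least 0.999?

16

Prior odds = 0.019/0.981 = 19/981.
Target odds = 0.999/0.001 = 999.
Need L⁴ ≥ 999 ÷ (19/981) = 980019/19.
15⁴ = 50625 < 980019/19 ≤ 65536 = 16⁴, so L = 16.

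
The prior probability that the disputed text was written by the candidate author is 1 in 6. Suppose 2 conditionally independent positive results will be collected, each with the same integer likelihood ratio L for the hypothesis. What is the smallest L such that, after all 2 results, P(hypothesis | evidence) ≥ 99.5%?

Prior odds = (1/6)/(5/6) = 0.2.
Target odds = 0.995/0.005 = 199.
Need L² ≥ 199 ÷ 0.2 = 995.
31² = 961 < 995 ≤ 1024 = 32², so L = 32.

32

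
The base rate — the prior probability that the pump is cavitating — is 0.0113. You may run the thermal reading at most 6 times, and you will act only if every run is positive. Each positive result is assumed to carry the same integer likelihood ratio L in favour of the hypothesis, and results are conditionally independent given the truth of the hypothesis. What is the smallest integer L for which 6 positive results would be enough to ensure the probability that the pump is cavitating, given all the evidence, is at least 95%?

4

Prior odds = 0.0113/0.9887 = 113/9887.
Target odds = 0.95/0.05 = 19.
Need L⁶ ≥ 19 ÷ (113/9887) = 187853/113.
3⁶ = 729 < 187853/113 ≤ 4096 = 4⁶, so L = 4.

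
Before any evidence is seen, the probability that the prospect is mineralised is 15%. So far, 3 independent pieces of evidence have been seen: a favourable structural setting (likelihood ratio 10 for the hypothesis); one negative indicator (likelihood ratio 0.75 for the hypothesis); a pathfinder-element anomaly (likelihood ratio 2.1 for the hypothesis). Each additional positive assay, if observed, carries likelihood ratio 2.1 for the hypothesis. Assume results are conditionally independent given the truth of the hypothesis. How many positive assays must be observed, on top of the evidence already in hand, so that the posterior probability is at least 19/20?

3

Prior odds = 0.15/0.85 = 3/17.
Combined Bayes factor of the evidence already in hand = 10 × 0.75 × 2.1 = 15.75.
Odds after that evidence = (3/17) × 15.75 = 189/68.
Target odds = 0.95/0.05 = 19.
Need 2.1ⁿ ≥ 19 ÷ (189/68) = 1292/189.
2.1² = 4.41 falls short of 1292/189 but 2.1³ = 9.261 reaches it, so n = 3.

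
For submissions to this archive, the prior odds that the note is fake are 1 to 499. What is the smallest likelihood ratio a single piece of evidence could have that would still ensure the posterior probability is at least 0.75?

1497

Prior odds = 1/499.
Target odds = 0.75/0.25 = 3.
Required Bayes factor = 3 ÷ (1/499) = 1497.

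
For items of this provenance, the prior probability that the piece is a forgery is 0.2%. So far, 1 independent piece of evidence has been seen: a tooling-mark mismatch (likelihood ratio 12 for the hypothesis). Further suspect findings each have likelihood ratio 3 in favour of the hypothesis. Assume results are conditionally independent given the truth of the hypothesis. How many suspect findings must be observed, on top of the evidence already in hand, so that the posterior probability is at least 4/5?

Prior odds = 0.002/0.998 = 1/499.
Bayes factor of the evidence already in hand = 12.
Odds after that evidence = (1/499) × 12 = 12/499.
Target odds = 0.8/0.2 = 4.
Need 3ⁿ ≥ 4 ÷ (12/499) = 499/3.
3⁴ = 81 falls short of 499/3 but 3⁵ = 243 reaches it, so n = 5.

5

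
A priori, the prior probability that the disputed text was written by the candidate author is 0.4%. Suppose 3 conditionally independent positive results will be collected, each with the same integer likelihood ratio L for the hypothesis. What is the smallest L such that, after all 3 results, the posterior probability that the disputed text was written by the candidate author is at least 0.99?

30

Prior odds = 0.004/0.996 = 1/249.
Target odds = 0.99/0.01 = 99.
Need L³ ≥ 99 ÷ (1/249) = 24651.
29³ = 24389 < 24651 ≤ 27000 = 30³, so L = 30.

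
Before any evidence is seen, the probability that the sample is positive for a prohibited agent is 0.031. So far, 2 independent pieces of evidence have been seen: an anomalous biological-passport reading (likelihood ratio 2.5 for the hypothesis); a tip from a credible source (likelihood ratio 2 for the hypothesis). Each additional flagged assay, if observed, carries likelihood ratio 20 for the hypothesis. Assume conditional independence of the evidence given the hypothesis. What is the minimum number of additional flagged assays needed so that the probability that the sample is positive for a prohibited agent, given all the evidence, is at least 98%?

2

Prior odds = 0.031/0.969 = 31/969.
Combined Bayes factor of the evidence already in hand = 2.5 × 2 = 5.
Odds after that evidence = (31/969) × 5 = 155/969.
Target odds = 0.98/0.02 = 49.
Need 20ⁿ ≥ 49 ÷ (155/969) = 47481/155.
20¹ = 20 falls short of 47481/155 but 20² = 400 reaches it, so n = 2.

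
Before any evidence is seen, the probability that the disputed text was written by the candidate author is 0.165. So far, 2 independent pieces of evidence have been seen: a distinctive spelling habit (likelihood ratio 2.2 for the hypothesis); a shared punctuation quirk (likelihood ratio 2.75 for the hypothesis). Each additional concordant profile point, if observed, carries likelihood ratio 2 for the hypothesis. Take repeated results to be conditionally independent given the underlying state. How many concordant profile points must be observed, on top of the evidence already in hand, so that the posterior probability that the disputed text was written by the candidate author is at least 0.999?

Prior odds = 0.165/0.835 = 33/167.
Combined Bayes factor of the evidence already in hand = 2.2 × 2.75 = 6.05.
Odds after that evidence = (33/167) × 6.05 = 3993/3340.
Target odds = 0.999/0.001 = 999.
Need 2ⁿ ≥ 999 ÷ (3993/3340) = 1112220/1331.
2⁹ = 512 falls short of 1112220/1331 but 2¹⁰ = 1024 reaches it, so n = 10.

10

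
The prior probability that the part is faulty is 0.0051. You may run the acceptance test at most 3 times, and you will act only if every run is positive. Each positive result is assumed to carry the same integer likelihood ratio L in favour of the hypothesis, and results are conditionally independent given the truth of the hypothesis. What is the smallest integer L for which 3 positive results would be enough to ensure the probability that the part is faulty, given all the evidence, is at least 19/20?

Prior odds = 0.0051/0.9949 = 51/9949.
Target odds = 0.95/0.05 = 19.
Need L³ ≥ 19 ÷ (51/9949) = 189031/51.
15³ = 3375 < 189031/51 ≤ 4096 = 16³, so L = 16.

16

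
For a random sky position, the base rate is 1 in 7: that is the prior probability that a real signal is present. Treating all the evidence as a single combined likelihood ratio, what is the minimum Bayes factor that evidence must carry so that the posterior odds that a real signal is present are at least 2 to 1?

Prior odds = (1/7)/(6/7) = 1/6.
Target odds = 2.
Required Bayes factor = 2 ÷ (1/6) = 12.

12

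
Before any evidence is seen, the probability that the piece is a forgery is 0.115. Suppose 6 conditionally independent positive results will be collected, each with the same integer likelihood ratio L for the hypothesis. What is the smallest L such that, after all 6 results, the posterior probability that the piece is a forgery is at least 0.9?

Prior odds = 0.115/0.885 = 23/177.
Target odds = 0.9/0.1 = 9.
Need L⁶ ≥ 9 ÷ (23/177) = 1593/23.
2⁶ = 64 < 1593/23 ≤ 729 = 3⁶, so L = 3.

3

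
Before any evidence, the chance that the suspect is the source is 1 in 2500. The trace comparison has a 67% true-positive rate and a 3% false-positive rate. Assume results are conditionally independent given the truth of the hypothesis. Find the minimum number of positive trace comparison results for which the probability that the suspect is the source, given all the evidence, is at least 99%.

Prior odds: 0.0004 ÷ 0.9996 = 1/2499.
Likelihood ratio of a positive result = 0.67/0.03 = 67/3.
Target odds: 0.99 ÷ 0.01 = 99.
Need (1/2499) × (67/3)ⁿ ≥ 99, i.e. (67/3)ⁿ ≥ 247401.
(67/3)³ = 300763/27 falls short of 247401 but (67/3)⁴ = 20151121/81 reaches it, so n = 4.

4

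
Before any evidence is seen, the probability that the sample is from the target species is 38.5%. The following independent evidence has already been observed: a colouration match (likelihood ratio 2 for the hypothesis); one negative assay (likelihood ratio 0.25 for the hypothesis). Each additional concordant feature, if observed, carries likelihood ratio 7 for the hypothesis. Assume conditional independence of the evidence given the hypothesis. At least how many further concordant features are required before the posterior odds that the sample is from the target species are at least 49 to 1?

Prior odds = 0.385/0.615 = 77/123.
Combined Bayes factor of the evidence already in hand = 2 × 0.25 = 0.5.
Odds after that evidence = (77/123) × 0.5 = 77/246.
Target odds = 49.
Need 7ⁿ ≥ 49 ÷ (77/246) = 1722/11.
7² = 49 falls short of 1722/11 but 7³ = 343 reaches it, so n = 3.

3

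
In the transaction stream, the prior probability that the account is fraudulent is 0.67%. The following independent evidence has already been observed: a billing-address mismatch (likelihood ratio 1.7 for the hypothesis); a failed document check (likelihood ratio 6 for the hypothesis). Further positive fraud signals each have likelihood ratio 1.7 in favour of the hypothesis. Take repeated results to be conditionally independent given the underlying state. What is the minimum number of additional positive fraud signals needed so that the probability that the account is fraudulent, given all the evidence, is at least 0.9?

Prior odds = 0.0067/0.9933 = 67/9933.
Combined Bayes factor of the evidence already in hand = 1.7 × 6 = 10.2.
Odds after that evidence = (67/9933) × 10.2 = 1139/16555.
Target odds = 0.9/0.1 = 9.
Need 1.7ⁿ ≥ 9 ÷ (1139/16555) = 148995/1139.
1.7⁹ ≈118.588 falls short of 148995/1139 but 1.7¹⁰ ≈201.599 reaches it, so n = 10.

10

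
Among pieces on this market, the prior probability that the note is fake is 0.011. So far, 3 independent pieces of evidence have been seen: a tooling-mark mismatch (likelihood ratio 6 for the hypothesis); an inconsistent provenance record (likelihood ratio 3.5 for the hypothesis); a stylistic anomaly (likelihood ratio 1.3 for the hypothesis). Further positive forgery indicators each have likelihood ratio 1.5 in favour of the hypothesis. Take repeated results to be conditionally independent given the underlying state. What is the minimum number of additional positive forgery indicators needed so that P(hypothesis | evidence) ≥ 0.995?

16

Prior odds = 0.011/0.989 = 11/989.
Combined Bayes factor of the evidence already in hand = 6 × 3.5 × 1.3 = 27.3.
Odds after that evidence = (11/989) × 27.3 = 3003/9890.
Target odds = 0.995/0.005 = 199.
Need 1.5ⁿ ≥ 199 ÷ (3003/9890) = 1968110/3003.
1.5¹⁵ = 14348907/32768 falls short of 1968110/3003 but 1.5¹⁶ = 43046721/65536 reaches it, so n = 16.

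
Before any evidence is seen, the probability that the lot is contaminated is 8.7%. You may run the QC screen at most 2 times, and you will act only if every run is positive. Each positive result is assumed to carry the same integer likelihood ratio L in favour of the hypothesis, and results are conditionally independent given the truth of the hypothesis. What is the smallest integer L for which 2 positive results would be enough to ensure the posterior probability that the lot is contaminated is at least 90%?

10

Prior odds = 0.087/0.913 = 87/913.
Target odds = 0.9/0.1 = 9.
Need L² ≥ 9 ÷ (87/913) = 2739/29.
9² = 81 < 2739/29 ≤ 100 = 10², so L = 10.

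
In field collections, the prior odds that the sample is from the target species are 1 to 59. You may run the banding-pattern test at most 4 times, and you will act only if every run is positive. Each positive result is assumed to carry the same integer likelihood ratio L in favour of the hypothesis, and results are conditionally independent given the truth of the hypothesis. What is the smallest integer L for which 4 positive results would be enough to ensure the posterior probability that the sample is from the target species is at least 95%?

6

Prior odds = 1/59.
Target odds = 0.95/0.05 = 19.
Need L⁴ ≥ 19 ÷ (1/59) = 1121.
5⁴ = 625 < 1121 ≤ 1296 = 6⁴, so L = 6.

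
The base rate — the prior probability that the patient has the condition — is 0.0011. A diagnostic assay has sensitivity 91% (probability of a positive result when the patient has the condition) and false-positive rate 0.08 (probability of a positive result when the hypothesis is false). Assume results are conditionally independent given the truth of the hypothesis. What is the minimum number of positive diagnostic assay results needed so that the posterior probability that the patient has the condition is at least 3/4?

Prior odds: 0.0011 ÷ 0.9989 = 11/9989.
Likelihood ratio of a positive result = 0.91/0.08 = 11.375.
Target posterior odds = 0.75/0.25 = 3.
Need (11/9989) × 11.375ⁿ ≥ 3, i.e. 11.375ⁿ ≥ 29967/11.
11.375³ = 753571/512 falls short of 29967/11 but 11.375⁴ = 68574961/4096 reaches it, so n = 4.

4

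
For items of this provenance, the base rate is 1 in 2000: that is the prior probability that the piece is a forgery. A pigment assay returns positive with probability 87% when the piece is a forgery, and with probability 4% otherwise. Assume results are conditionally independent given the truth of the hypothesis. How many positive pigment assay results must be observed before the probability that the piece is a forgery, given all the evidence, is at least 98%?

4

Prior odds: 0.0005 ÷ 0.9995 = 1/1999.
Likelihood ratio of a positive result = 0.87/0.04 = 21.75.
Target odds: 0.98 ÷ 0.02 = 49.
Require 21.75ⁿ ≥ 49 ÷ (1/1999) = 97951.
21.75³ = 658503/64 falls short of 97951 but 21.75⁴ = 57289761/256 reaches it, so n = 4.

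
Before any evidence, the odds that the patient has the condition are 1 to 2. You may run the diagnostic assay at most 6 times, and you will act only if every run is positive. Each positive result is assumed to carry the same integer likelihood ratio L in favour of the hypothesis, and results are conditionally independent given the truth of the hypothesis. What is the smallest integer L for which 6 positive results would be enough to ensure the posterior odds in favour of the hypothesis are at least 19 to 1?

Prior odds = 0.5.
Target odds = 19.
Need L⁶ ≥ 19 ÷ 0.5 = 38.
1⁶ = 1 < 38 ≤ 64 = 2⁶, so L = 2.

2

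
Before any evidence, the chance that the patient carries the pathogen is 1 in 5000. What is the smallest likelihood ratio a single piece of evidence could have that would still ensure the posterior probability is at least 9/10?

Prior odds = 0.0002/0.9998 = 1/4999.
Target odds = 0.9/0.1 = 9.
Required Bayes factor = 9 ÷ (1/4999) = 44991.

44991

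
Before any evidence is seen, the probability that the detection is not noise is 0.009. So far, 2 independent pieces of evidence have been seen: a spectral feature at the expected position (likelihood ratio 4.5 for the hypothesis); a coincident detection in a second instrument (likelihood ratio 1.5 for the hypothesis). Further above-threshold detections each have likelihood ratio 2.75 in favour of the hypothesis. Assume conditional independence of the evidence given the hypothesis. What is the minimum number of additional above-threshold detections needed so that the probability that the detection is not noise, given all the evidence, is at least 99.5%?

Prior odds = 0.009/0.991 = 9/991.
Combined Bayes factor of the evidence already in hand = 4.5 × 1.5 = 6.75.
Odds after that evidence = (9/991) × 6.75 = 243/3964.
Target odds = 0.995/0.005 = 199.
Need 2.75ⁿ ≥ 199 ÷ (243/3964) = 788836/243.
2.75⁷ = 19487171/16384 falls short of 788836/243 but 2.75⁸ = 214358881/65536 reaches it, so n = 8.

8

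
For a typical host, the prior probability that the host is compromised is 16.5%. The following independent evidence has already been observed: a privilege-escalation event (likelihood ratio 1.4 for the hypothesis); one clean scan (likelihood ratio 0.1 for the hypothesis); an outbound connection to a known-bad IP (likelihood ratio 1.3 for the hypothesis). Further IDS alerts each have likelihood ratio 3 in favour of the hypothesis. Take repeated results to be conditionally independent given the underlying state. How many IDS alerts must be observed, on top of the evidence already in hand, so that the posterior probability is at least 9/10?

6

Prior odds = 0.165/0.835 = 33/167.
Combined Bayes factor of the evidence already in hand = 1.4 × 0.1 × 1.3 = 0.182.
Odds after that evidence = (33/167) × 0.182 = 3003/83500.
Target odds = 0.9/0.1 = 9.
Need 3ⁿ ≥ 9 ÷ (3003/83500) = 250500/1001.
3⁵ = 243 falls short of 250500/1001 but 3⁶ = 729 reaches it, so n = 6.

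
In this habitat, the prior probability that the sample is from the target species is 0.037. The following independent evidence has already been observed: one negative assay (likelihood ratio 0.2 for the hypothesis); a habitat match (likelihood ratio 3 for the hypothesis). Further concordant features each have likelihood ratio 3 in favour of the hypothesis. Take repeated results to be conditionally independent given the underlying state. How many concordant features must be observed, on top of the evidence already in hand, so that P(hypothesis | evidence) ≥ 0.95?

Prior odds = 0.037/0.963 = 37/963.
Combined Bayes factor of the evidence already in hand = 0.2 × 3 = 0.6.
Odds after that evidence = (37/963) × 0.6 = 37/1605.
Target odds = 0.95/0.05 = 19.
Need 3ⁿ ≥ 19 ÷ (37/1605) = 30495/37.
3⁶ = 729 falls short of 30495/37 but 3⁷ = 2187 reaches it, so n = 7.

7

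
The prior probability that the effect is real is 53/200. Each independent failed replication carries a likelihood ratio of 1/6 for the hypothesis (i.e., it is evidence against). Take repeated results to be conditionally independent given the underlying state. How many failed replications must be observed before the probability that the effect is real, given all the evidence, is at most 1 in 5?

1

Prior odds = 0.265/0.735 = 53/147.
Likelihood ratio per failed replication = 1/6.
Target posterior odds = 0.2/0.8 = 0.25.
Need (53/147) × (1/6)ⁿ ≤ 0.25, i.e. (1/6)ⁿ ≤ 147/212.
(1/6)¹ = 1/6, which is already at or below the required 147/212; so n = 1.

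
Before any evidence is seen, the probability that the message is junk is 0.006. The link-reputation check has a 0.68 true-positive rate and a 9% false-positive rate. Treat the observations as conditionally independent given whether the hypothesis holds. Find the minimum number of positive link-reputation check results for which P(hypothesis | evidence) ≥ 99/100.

Prior odds = 0.006/0.994 = 3/497.
Likelihood ratio of a positive result = 0.68/0.09 = 68/9.
Target posterior odds = 0.99/0.01 = 99.
Need (3/497) × (68/9)ⁿ ≥ 99, i.e. (68/9)ⁿ ≥ 16401.
(68/9)⁴ = 21381376/6561 falls short of 16401 but (68/9)⁵ ≈24622.5 reaches it, so n = 5.

5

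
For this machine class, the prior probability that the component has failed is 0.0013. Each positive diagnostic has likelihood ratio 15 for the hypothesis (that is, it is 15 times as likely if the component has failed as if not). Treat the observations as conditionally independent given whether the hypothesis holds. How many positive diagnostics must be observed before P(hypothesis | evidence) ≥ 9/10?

Prior odds = 0.0013/0.9987 = 13/9987.
Likelihood ratio per positive diagnostic = 15.
Target odds: 0.9 ÷ 0.1 = 9.
Require 15ⁿ ≥ 9 ÷ (13/9987) = 89883/13.
15³ = 3375 falls short of 89883/13 but 15⁴ = 50625 reaches it, so n = 4.

4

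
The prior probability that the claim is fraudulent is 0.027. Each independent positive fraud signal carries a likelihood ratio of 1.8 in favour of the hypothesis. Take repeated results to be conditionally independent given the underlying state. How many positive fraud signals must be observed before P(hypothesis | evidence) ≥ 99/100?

Prior odds: 0.027 ÷ 0.973 = 27/973.
Likelihood ratio per positive fraud signal = 1.8.
Target odds: 0.99 ÷ 0.01 = 99.
Need (27/973) × 1.8ⁿ ≥ 99, i.e. 1.8ⁿ ≥ 10703/3.
1.8¹³ ≈2082.3 falls short of 10703/3 but 1.8¹⁴ ≈3748.13 reaches it, so n = 14.

14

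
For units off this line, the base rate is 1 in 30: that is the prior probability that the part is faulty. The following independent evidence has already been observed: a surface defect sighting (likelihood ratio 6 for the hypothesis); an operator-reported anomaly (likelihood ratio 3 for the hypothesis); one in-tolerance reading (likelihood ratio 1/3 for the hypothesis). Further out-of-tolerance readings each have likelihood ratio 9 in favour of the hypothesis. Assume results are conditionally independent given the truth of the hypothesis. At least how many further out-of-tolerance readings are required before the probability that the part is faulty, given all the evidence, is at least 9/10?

Prior odds = (1/30)/(29/30) = 1/29.
Combined Bayes factor of the evidence already in hand = 6 × 3 × (1/3) = 6.
Odds after that evidence = (1/29) × 6 = 6/29.
Target odds = 0.9/0.1 = 9.
Need 9ⁿ ≥ 9 ÷ (6/29) = 43.5.
9¹ = 9 falls short of 43.5 but 9² = 81 reaches it, so n = 2.

2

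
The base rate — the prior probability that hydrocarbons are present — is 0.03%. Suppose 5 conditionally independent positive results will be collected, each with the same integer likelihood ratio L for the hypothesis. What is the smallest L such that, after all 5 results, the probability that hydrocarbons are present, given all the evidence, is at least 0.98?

12

Prior odds = 0.0003/0.9997 = 3/9997.
Target odds = 0.98/0.02 = 49.
Need L⁵ ≥ 49 ÷ (3/9997) = 489853/3.
11⁵ = 161051 < 489853/3 ≤ 248832 = 12⁵, so L = 12.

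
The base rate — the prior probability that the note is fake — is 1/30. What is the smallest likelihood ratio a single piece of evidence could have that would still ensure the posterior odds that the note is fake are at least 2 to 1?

58

Prior odds = (1/30)/(29/30) = 1/29.
Target odds = 2.
Required Bayes factor = 2 ÷ (1/29) = 58.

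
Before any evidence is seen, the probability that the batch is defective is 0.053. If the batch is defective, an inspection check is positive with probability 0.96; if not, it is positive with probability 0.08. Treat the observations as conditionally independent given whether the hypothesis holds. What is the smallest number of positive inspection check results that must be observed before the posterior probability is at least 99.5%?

Prior odds = 0.053/0.947 = 53/947.
Likelihood ratio of a positive = 0.96/0.08 = 12.
Target posterior odds = 0.995/0.005 = 199.
Require 12ⁿ ≥ 199 ÷ (53/947) = 188453/53.
12³ = 1728 falls short of 188453/53 but 12⁴ = 20736 reaches it, so n = 4.

4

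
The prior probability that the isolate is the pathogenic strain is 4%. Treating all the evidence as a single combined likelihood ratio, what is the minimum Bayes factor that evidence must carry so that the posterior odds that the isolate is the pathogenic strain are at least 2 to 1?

48

Prior odds = 0.04/0.96 = 1/24.
Target odds = 2.
Required Bayes factor = 2 ÷ (1/24) = 48.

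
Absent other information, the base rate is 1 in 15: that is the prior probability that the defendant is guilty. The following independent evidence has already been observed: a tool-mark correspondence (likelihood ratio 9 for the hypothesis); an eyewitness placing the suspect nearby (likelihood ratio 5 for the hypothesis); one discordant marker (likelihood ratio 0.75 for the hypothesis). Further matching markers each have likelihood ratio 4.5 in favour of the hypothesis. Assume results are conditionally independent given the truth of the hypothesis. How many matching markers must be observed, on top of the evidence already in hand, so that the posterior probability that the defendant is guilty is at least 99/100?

3

Prior odds = (1/15)/(14/15) = 1/14.
Combined Bayes factor of the evidence already in hand = 9 × 5 × 0.75 = 33.75.
Odds after that evidence = (1/14) × 33.75 = 135/56.
Target odds = 0.99/0.01 = 99.
Need 4.5ⁿ ≥ 99 ÷ (135/56) = 616/15.
4.5² = 20.25 falls short of 616/15 but 4.5³ = 91.125 reaches it, so n = 3.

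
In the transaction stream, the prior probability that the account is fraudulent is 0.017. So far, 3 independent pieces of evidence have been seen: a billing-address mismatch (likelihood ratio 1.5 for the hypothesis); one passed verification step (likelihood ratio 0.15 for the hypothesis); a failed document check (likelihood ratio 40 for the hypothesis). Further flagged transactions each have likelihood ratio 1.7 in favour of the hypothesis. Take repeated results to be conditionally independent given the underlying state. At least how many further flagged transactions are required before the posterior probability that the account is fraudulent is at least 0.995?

14

Prior odds = 0.017/0.983 = 17/983.
Combined Bayes factor of the evidence already in hand = 1.5 × 0.15 × 40 = 9.
Odds after that evidence = (17/983) × 9 = 153/983.
Target odds = 0.995/0.005 = 199.
Need 1.7ⁿ ≥ 199 ÷ (153/983) = 195617/153.
1.7¹³ ≈990.458 falls short of 195617/153 but 1.7¹⁴ ≈1683.78 reaches it, so n = 14.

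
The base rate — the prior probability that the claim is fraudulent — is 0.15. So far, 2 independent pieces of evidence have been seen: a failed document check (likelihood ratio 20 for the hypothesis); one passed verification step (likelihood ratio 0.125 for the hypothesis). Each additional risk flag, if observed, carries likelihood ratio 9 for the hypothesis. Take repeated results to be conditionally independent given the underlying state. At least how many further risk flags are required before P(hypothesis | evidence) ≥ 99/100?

3

Prior odds = 0.15/0.85 = 3/17.
Combined Bayes factor of the evidence already in hand = 20 × 0.125 = 2.5.
Odds after that evidence = (3/17) × 2.5 = 15/34.
Target odds = 0.99/0.01 = 99.
Need 9ⁿ ≥ 99 ÷ (15/34) = 224.4.
9² = 81 falls short of 224.4 but 9³ = 729 reaches it, so n = 3.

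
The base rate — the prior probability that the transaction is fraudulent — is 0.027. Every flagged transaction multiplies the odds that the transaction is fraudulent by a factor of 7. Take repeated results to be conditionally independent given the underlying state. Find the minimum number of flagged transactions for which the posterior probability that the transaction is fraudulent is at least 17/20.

Prior odds: 0.027 ÷ 0.973 = 27/973.
Likelihood ratio per flagged transaction = 7.
Target odds: 0.85 ÷ 0.15 = 17/3.
Require 7ⁿ ≥ 17/3 ÷ (27/973) = 16541/81.
7² = 49 falls short of 16541/81 but 7³ = 343 reaches it, so n = 3.

3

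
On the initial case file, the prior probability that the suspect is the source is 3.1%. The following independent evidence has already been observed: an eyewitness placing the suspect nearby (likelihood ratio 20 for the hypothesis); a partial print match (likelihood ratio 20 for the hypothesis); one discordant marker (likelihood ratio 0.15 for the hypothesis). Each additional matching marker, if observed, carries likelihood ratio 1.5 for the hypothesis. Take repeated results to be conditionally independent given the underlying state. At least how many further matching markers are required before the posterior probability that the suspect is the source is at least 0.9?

Prior odds = 0.031/0.969 = 31/969.
Combined Bayes factor of the evidence already in hand = 20 × 20 × 0.15 = 60.
Odds after that evidence = (31/969) × 60 = 620/323.
Target odds = 0.9/0.1 = 9.
Need 1.5ⁿ ≥ 9 ÷ (620/323) = 2907/620.
1.5³ = 3.375 falls short of 2907/620 but 1.5⁴ = 5.0625 reaches it, so n = 4.

4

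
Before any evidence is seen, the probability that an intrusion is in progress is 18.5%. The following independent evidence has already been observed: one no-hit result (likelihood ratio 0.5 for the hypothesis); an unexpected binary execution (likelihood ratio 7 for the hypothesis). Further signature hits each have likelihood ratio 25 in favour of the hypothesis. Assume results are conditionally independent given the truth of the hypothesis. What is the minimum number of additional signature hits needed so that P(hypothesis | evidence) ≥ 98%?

Prior odds = 0.185/0.815 = 37/163.
Combined Bayes factor of the evidence already in hand = 0.5 × 7 = 3.5.
Odds after that evidence = (37/163) × 3.5 = 259/326.
Target odds = 0.98/0.02 = 49.
Need 25ⁿ ≥ 49 ÷ (259/326) = 2282/37.
25¹ = 25 falls short of 2282/37 but 25² = 625 reaches it, so n = 2.

2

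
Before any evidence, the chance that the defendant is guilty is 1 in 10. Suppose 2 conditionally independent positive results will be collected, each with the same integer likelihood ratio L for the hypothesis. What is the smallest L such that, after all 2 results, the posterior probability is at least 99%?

Prior odds = 0.1/0.9 = 1/9.
Target odds = 0.99/0.01 = 99.
Need L² ≥ 99 ÷ (1/9) = 891.
29² = 841 < 891 ≤ 900 = 30², so L = 30.

30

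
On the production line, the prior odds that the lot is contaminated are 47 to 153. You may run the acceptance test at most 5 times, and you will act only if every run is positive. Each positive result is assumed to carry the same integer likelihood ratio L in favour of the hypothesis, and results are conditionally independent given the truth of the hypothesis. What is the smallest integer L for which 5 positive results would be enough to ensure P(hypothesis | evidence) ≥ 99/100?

4

Prior odds = 47/153.
Target odds = 0.99/0.01 = 99.
Need L⁵ ≥ 99 ÷ (47/153) = 15147/47.
3⁵ = 243 < 15147/47 ≤ 1024 = 4⁵, so L = 4.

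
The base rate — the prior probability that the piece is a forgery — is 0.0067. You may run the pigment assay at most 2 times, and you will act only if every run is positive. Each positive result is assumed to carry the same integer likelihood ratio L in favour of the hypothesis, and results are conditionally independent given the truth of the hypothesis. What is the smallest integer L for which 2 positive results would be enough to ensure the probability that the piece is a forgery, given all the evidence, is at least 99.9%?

385

Prior odds = 0.0067/0.9933 = 67/9933.
Target odds = 0.999/0.001 = 999.
Need L² ≥ 999 ÷ (67/9933) = 9923067/67.
384² = 147456 < 9923067/67 ≤ 148225 = 385², so L = 385.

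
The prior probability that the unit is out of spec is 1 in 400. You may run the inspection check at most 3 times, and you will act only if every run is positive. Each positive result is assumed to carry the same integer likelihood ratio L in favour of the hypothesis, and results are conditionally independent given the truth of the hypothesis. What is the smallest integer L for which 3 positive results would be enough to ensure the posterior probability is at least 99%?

35

Prior odds = 0.0025/0.9975 = 1/399.
Target odds = 0.99/0.01 = 99.
Need L³ ≥ 99 ÷ (1/399) = 39501.
34³ = 39304 < 39501 ≤ 42875 = 35³, so L = 35.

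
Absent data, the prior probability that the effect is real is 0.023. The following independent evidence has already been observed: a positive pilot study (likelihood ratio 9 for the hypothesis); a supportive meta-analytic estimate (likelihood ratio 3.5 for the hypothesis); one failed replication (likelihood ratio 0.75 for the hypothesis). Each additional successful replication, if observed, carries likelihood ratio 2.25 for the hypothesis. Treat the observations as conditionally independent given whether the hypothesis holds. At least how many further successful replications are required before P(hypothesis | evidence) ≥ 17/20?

3

Prior odds = 0.023/0.977 = 23/977.
Combined Bayes factor of the evidence already in hand = 9 × 3.5 × 0.75 = 23.625.
Odds after that evidence = (23/977) × 23.625 = 4347/7816.
Target odds = 0.85/0.15 = 17/3.
Need 2.25ⁿ ≥ 17/3 ÷ (4347/7816) = 132872/13041.
2.25² = 5.0625 falls short of 132872/13041 but 2.25³ = 11.390625 reaches it, so n = 3.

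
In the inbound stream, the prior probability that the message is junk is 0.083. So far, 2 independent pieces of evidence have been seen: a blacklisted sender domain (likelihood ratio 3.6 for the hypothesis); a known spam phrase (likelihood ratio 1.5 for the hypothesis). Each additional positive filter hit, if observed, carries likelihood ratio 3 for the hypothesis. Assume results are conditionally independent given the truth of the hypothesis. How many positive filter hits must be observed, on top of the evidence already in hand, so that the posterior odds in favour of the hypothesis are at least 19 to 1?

Prior odds = 0.083/0.917 = 83/917.
Combined Bayes factor of the evidence already in hand = 3.6 × 1.5 = 5.4.
Odds after that evidence = (83/917) × 5.4 = 2241/4585.
Target odds = 19.
Need 3ⁿ ≥ 19 ÷ (2241/4585) = 87115/2241.
3³ = 27 falls short of 87115/2241 but 3⁴ = 81 reaches it, so n = 4.

4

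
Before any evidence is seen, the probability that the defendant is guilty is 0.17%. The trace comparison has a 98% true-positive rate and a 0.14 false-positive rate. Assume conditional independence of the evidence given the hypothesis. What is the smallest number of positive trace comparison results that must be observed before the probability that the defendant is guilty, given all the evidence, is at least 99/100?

6

Prior odds: 0.0017 ÷ 0.9983 = 17/9983.
Likelihood ratio of a positive result = 0.98/0.14 = 7.
Target posterior odds = 0.99/0.01 = 99.
Require 7ⁿ ≥ 99 ÷ (17/9983) = 988317/17.
7⁵ = 16807 falls short of 988317/17 but 7⁶ = 117649 reaches it, so n = 6.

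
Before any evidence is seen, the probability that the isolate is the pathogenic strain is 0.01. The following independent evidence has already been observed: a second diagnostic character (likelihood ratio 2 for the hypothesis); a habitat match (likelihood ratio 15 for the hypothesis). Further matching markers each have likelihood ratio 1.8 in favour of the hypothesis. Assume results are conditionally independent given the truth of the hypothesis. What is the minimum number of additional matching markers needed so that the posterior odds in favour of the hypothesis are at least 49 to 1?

Prior odds = 0.01/0.99 = 1/99.
Combined Bayes factor of the evidence already in hand = 2 × 15 = 30.
Odds after that evidence = (1/99) × 30 = 10/33.
Target odds = 49.
Need 1.8ⁿ ≥ 49 ÷ (10/33) = 161.7.
1.8⁸ = 43046721/390625 falls short of 161.7 but 1.8⁹ = 387420489/1953125 reaches it, so n = 9.

9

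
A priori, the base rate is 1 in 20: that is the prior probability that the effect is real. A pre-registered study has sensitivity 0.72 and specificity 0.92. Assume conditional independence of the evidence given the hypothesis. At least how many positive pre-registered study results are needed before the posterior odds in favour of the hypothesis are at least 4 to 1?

2

Prior odds: 0.05 ÷ 0.95 = 1/19.
False-positive rate = 1 − 0.92 = 0.08; likelihood ratio of a positive = 0.72/0.08 = 9.
Target odds = 4.
Require 9ⁿ ≥ 4 ÷ (1/19) = 76.
9¹ = 9 falls short of 76 but 9² = 81 reaches it, so n = 2.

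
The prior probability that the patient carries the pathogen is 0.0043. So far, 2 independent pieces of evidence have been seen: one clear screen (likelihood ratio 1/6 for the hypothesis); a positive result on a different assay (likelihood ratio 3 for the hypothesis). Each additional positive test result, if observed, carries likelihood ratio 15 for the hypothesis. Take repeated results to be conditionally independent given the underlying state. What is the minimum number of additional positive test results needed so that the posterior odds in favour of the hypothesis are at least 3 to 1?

Prior odds = 0.0043/0.9957 = 43/9957.
Combined Bayes factor of the evidence already in hand = (1/6) × 3 = 0.5.
Odds after that evidence = (43/9957) × 0.5 = 43/19914.
Target odds = 3.
Need 15ⁿ ≥ 3 ÷ (43/19914) = 59742/43.
15² = 225 falls short of 59742/43 but 15³ = 3375 reaches it, so n = 3.

3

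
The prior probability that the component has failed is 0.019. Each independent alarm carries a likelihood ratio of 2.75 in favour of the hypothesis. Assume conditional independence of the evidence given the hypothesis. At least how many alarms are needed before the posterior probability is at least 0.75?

Prior odds: 0.019 ÷ 0.981 = 19/981.
Likelihood ratio per alarm = 2.75.
Target odds: 0.75 ÷ 0.25 = 3.
Require 2.75ⁿ ≥ 3 ÷ (19/981) = 2943/19.
2.75⁴ = 57.19140625 falls short of 2943/19 but 2.75⁵ = 161051/1024 reaches it, so n = 5.

5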